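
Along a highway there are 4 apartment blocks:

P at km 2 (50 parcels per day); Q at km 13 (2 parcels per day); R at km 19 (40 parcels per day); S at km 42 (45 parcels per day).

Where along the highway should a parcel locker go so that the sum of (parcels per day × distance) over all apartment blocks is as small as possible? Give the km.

x = 19

For a sum of weighted absolute distances on a line, the optimum is the weighted median (not the mean). Total weight W = 137; half-weight = 68.5.
Sort by position and accumulate weight:
  km 2 (P, w=50) → cum 50
  km 13 (Q, w=2) → cum 52
  km 19 (R, w=40) → cum 92  ≥ 68.5 → median here
  km 42 (S, w=45) → cum 137
Optimal location: km 19.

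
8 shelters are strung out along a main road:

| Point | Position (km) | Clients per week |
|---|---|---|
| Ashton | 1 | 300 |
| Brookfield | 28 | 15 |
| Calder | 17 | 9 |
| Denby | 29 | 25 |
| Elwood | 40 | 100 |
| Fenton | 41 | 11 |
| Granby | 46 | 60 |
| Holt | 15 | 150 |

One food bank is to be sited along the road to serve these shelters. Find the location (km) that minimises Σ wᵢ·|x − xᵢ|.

x = 15

For a sum of weighted absolute distances on a line, the optimum is the weighted median (not the mean). Total weight W = 670; half-weight = 335.
Sort by position and accumulate weight:
  km 1 (Ashton, w=300) → cum 300
  km 15 (Holt, w=150) → cum 450  ≥ 335 → median here
  km 17 (Calder, w=9) → cum 459
  km 28 (Brookfield, w=15) → cum 474
  km 29 (Denby, w=25) → cum 499
  km 40 (Elwood, w=100) → cum 599
  km 41 (Fenton, w=11) → cum 610
  km 46 (Granby, w=60) → cum 670
Optimal location: km 15.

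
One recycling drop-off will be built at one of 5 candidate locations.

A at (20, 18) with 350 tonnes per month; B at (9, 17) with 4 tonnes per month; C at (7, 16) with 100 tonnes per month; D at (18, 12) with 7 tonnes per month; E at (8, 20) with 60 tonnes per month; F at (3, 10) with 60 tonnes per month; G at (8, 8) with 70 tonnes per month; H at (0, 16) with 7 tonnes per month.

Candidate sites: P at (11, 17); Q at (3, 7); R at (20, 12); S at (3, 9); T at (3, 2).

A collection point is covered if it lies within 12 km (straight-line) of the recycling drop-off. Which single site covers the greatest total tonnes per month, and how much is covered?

P, covering 658

Coverage radius r = 12 km; a point is covered iff (Δx)²+(Δy)² ≤ 12² = 144.
  P (11, 17): covers {A, B, C, D, E, F, G, H} → 658
  Q (3, 7): covers {B, C, F, G, H} → 241
  R (20, 12): covers {A, D} → 357
  S (3, 9): covers {B, C, F, G, H} → 241
  T (3, 2): covers {F, G} → 130
Maximum coverage at P: 658 tonnes per month.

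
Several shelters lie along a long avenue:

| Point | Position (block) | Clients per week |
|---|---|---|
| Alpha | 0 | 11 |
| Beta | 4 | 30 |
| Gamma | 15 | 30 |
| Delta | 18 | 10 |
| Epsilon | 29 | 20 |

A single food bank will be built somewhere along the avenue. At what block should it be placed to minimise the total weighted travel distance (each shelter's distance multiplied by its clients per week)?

x = 15

For a sum of weighted absolute distances on a line, the optimum is the weighted median (not the mean). Total weight W = 101; half-weight = 50.5.
Sort by position and accumulate weight:
  block 0 (Alpha, w=11) → cum 11
  block 4 (Beta, w=30) → cum 41
  block 15 (Gamma, w=30) → cum 71  ≥ 50.5 → median here
  block 18 (Delta, w=10) → cum 81
  block 29 (Epsilon, w=20) → cum 101
Optimal location: block 15.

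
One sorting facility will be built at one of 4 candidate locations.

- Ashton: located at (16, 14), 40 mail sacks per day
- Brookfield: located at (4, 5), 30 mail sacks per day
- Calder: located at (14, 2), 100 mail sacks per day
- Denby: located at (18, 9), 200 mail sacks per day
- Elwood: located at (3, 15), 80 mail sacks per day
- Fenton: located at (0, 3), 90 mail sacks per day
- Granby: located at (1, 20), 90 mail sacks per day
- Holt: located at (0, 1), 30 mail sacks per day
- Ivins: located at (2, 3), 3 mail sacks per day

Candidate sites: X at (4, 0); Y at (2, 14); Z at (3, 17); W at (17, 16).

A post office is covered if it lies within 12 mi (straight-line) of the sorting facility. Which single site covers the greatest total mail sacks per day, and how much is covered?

Y, covering 293

Coverage radius r = 12 mi; a point is covered iff (Δx)²+(Δy)² ≤ 12² = 144.
  X (4, 0): covers {Brookfield, Calder, Fenton, Holt, Ivins} → 253
  Y (2, 14): covers {Brookfield, Elwood, Fenton, Granby, Ivins} → 293
  Z (3, 17): covers {Elwood, Granby} → 170
  W (17, 16): covers {Ashton, Denby} → 240
Maximum coverage at Y: 293 mail sacks per day.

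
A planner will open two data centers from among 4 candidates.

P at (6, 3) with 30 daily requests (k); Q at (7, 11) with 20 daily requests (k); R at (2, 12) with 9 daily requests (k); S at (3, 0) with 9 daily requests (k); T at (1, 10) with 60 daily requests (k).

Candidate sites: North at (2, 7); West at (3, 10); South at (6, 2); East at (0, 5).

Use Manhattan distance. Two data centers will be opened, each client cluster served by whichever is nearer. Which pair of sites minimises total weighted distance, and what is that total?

{West, South}, total 322

Evaluate every pair (each demand assigned to the nearer of the two):
  {West, South}: total = 322
  {North, South}: total = 540
  {North, West}: total = 559
  {West, East}: total = 559
  {South, East}: total = 716
  {North, East}: total = 777
Best pair: {West, South} with total 322.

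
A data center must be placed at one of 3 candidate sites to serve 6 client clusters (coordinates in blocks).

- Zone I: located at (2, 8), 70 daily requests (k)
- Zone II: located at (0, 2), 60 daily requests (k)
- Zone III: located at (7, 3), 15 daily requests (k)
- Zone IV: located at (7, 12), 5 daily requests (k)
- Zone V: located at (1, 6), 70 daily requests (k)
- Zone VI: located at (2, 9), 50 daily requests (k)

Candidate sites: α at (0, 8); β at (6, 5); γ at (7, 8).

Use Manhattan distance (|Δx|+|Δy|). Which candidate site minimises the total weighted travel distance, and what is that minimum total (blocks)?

α, total 1095 blocks

Total weighted distance at each candidate:
  α (0, 8): total = 1095
  β (6, 5): total = 1935
  γ (7, 8): total = 2085
Minimum is at α with total 1095 blocks.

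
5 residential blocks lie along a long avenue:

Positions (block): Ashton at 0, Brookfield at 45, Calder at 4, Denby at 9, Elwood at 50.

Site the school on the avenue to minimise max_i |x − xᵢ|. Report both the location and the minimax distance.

location 25, max distance 25

The 1-center on a line is the midpoint of the two extreme points: leftmost at 0, rightmost at 50.
Optimal location = (0 + 50)/2 = 25; maximum distance = (50 − 0)/2 = 25.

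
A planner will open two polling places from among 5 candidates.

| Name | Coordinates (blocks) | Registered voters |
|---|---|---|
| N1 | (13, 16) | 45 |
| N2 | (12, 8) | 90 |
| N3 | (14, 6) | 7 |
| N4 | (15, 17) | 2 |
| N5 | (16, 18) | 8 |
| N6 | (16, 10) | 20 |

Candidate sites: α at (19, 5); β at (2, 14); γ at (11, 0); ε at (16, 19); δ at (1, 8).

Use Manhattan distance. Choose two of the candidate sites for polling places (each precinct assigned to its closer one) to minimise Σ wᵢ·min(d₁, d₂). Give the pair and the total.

Evaluate every pair (each demand assigned to the nearer of the two):
  {γ, ε}: total = 1337
  {α, ε}: total = 1386
  {ε, δ}: total = 1559
  {α, β}: total = 1847
  {β, ε}: total = 1919
  {β, γ}: total = 1934
  {α, γ}: total = 1937
  {α, δ}: total = 2027
  {β, δ}: total = 2196
  {γ, δ}: total = 2209
Best pair: {γ, ε} with total 1337.

{γ, ε}, total 1337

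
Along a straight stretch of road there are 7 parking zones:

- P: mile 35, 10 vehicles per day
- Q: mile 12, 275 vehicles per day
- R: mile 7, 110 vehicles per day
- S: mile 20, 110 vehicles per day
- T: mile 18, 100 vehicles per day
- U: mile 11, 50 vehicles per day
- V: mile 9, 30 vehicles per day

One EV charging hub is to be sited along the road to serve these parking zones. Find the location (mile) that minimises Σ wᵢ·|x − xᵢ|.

x = 12

For a sum of weighted absolute distances on a line, the optimum is the weighted median (not the mean). Total weight W = 685; half-weight = 342.5.
Sort by position and accumulate weight:
  mile 7 (R, w=110) → cum 110
  mile 9 (V, w=30) → cum 140
  mile 11 (U, w=50) → cum 190
  mile 12 (Q, w=275) → cum 465  ≥ 342.5 → median here
  mile 18 (T, w=100) → cum 565
  mile 20 (S, w=110) → cum 675
  mile 35 (P, w=10) → cum 685
Optimal location: mile 12.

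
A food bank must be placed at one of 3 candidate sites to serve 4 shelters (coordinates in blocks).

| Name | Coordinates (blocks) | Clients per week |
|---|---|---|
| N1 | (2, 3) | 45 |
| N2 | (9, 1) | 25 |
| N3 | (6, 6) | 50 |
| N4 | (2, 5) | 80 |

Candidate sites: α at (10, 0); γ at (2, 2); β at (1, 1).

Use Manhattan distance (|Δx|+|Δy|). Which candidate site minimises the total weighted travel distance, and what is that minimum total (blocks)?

γ, total 885 blocks

Total weighted distance at each candidate:
  α (10, 0): total = 2085
  γ (2, 2): total = 885
  β (1, 1): total = 1235
Minimum is at γ with total 885 blocks.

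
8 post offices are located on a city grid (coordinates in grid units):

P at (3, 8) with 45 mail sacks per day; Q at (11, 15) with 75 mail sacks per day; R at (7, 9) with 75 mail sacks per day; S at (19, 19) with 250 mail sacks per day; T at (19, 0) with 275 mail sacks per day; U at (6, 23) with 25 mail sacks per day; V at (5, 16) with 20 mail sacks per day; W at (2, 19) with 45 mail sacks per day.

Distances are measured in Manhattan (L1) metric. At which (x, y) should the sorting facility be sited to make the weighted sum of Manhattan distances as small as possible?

(19, 15)

Manhattan distance separates: Σwᵢ(|x−xᵢ|+|y−yᵢ|) = Σwᵢ|x−xᵢ| + Σwᵢ|y−yᵢ|, so x and y are optimised independently as 1-D weighted medians.
Total weight W = 810; half = 405.
x-coordinate, sorted with cumulative weight:
  x=2 (W, w=45) cum 45
  x=3 (P, w=45) cum 90
  x=5 (V, w=20) cum 110
  x=6 (U, w=25) cum 135
  x=7 (R, w=75) cum 210
  x=11 (Q, w=75) cum 285
  x=19 (S, w=250) cum 535  ← median
  x=19 (T, w=275) cum 810
⇒ x* = 19
y-coordinate, sorted with cumulative weight:
  y=0 (T, w=275) cum 275
  y=8 (P, w=45) cum 320
  y=9 (R, w=75) cum 395
  y=15 (Q, w=75) cum 470  ← median
  y=16 (V, w=20) cum 490
  y=19 (S, w=250) cum 740
  y=19 (W, w=45) cum 785
  y=23 (U, w=25) cum 810
⇒ y* = 15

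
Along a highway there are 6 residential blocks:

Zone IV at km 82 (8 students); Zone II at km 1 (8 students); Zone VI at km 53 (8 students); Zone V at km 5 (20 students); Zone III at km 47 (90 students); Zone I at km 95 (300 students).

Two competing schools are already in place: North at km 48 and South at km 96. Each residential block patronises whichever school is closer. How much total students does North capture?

126

The indifferent point is the midpoint (48+96)/2 = 72; residential blocks left of it (closer to North at 48) go to North, those right go to South.
  Zone II at 1 (w=8) → North
  Zone V at 5 (w=20) → North
  Zone III at 47 (w=90) → North
  Zone VI at 53 (w=8) → North
  Zone IV at 82 (w=8) → South
  Zone I at 95 (w=300) → South
North captures 126; South captures 308.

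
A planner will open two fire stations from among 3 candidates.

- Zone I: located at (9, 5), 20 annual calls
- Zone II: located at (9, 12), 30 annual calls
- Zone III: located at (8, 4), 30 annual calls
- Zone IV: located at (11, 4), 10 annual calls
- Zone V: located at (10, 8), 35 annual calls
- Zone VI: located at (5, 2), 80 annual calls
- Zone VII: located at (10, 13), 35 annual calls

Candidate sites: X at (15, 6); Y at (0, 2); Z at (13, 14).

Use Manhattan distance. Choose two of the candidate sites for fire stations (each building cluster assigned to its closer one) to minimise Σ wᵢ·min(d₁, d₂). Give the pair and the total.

{Y, Z}, total 1695

Evaluate every pair (each demand assigned to the nearer of the two):
  {Y, Z}: total = 1695
  {X, Y}: total = 1895
  {X, Z}: total = 2155
Best pair: {Y, Z} with total 1695.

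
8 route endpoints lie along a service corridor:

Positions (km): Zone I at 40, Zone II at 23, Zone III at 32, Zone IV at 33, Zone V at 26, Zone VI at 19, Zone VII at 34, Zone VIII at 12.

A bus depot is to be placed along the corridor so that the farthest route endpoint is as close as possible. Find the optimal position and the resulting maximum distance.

location 26, max distance 14

The 1-center on a line is the midpoint of the two extreme points: leftmost at 12, rightmost at 40.
Optimal location = (12 + 40)/2 = 26; maximum distance = (40 − 12)/2 = 14.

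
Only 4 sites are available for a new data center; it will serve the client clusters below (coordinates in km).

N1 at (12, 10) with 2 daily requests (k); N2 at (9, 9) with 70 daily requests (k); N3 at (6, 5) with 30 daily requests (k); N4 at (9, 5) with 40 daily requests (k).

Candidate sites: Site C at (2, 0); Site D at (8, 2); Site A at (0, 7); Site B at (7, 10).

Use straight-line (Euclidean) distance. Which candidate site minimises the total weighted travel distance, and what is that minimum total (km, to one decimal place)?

Site B, total 534.9 km

Total weighted distance at each candidate:
  Site C (2, 0): total = 1362.6
  Site D (8, 2): total = 747.5
  Site A (0, 7): total = 1228.6
  Site B (7, 10): total = 534.9
Minimum is at Site B with total 534.9 km.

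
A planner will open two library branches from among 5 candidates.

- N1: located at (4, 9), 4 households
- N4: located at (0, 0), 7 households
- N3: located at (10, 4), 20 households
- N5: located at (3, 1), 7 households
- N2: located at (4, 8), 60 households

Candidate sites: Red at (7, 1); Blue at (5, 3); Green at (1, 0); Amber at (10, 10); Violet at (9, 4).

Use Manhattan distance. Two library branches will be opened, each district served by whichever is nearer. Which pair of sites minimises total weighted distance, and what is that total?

Evaluate every pair (each demand assigned to the nearer of the two):
  {Blue, Violet}: total = 492
  {Blue, Green}: total = 536
  {Red, Blue}: total = 592
  {Blue, Amber}: total = 592
  {Green, Violet}: total = 628
  {Green, Amber}: total = 656
  {Amber, Violet}: total = 682
  {Red, Violet}: total = 684
  {Red, Amber}: total = 712
  {Red, Green}: total = 792
Best pair: {Blue, Violet} with total 492.

{Blue, Violet}, total 492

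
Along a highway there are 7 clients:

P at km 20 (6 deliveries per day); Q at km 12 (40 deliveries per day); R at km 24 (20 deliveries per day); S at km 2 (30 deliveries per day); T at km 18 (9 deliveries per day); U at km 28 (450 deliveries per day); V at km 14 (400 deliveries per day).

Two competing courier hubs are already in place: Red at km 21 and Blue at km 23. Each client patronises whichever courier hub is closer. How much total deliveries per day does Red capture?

485

The indifferent point is the midpoint (21+23)/2 = 22; clients left of it (closer to Red at 21) go to Red, those right go to Blue.
  S at 2 (w=30) → Red
  Q at 12 (w=40) → Red
  V at 14 (w=400) → Red
  T at 18 (w=9) → Red
  P at 20 (w=6) → Red
  R at 24 (w=20) → Blue
  U at 28 (w=450) → Blue
Red captures 485; Blue captures 470.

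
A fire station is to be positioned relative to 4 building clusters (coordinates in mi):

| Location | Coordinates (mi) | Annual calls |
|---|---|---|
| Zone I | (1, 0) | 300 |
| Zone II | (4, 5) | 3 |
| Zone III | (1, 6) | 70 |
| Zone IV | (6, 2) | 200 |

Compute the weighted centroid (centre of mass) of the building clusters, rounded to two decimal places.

(2.76, 1.46)

The minimiser of Σwᵢ‖p−pᵢ‖² is the weighted centroid p* = (Σwᵢpᵢ)/(Σwᵢ).
Σwᵢ = 573.
Σwᵢxᵢ = 300·1 + 3·4 + 70·1 + 200·6 = 1582.
Σwᵢyᵢ = 300·0 + 3·5 + 70·6 + 200·2 = 835.
x* = 1582/573 = 2.76, y* = 835/573 = 1.46.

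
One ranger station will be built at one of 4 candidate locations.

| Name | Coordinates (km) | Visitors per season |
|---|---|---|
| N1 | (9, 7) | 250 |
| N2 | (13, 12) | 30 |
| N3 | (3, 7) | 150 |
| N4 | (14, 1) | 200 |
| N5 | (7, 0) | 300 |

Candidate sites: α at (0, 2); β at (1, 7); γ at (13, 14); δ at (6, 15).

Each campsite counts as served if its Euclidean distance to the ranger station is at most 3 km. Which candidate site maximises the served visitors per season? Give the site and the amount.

Coverage radius r = 3 km; a point is covered iff (Δx)²+(Δy)² ≤ 3² = 9.
  α (0, 2): covers {none} → 0
  β (1, 7): covers {N3} → 150
  γ (13, 14): covers {N2} → 30
  δ (6, 15): covers {none} → 0
Maximum coverage at β: 150 visitors per season.

β, covering 150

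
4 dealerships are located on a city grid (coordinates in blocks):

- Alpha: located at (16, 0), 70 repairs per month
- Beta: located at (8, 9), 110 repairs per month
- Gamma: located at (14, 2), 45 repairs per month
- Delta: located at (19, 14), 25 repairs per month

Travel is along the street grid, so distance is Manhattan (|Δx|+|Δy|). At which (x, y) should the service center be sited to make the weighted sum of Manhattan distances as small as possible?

(14, 9)

Manhattan distance separates: Σwᵢ(|x−xᵢ|+|y−yᵢ|) = Σwᵢ|x−xᵢ| + Σwᵢ|y−yᵢ|, so x and y are optimised independently as 1-D weighted medians.
Total weight W = 250; half = 125.
x-coordinate, sorted with cumulative weight:
  x=8 (Beta, w=110) cum 110
  x=14 (Gamma, w=45) cum 155  ← median
  x=16 (Alpha, w=70) cum 225
  x=19 (Delta, w=25) cum 250
⇒ x* = 14
y-coordinate, sorted with cumulative weight:
  y=0 (Alpha, w=70) cum 70
  y=2 (Gamma, w=45) cum 115
  y=9 (Beta, w=110) cum 225  ← median
  y=14 (Delta, w=25) cum 250
⇒ y* = 9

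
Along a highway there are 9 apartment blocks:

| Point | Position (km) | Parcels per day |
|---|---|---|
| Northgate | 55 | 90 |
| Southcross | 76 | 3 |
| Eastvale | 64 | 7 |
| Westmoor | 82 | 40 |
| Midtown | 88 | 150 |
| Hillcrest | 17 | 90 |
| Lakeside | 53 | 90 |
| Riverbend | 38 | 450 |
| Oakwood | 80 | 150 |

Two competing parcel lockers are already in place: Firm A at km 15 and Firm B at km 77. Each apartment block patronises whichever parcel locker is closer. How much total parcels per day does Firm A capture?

The indifferent point is the midpoint (15+77)/2 = 46; apartment blocks left of it (closer to Firm A at 15) go to Firm A, those right go to Firm B.
  Hillcrest at 17 (w=90) → Firm A
  Riverbend at 38 (w=450) → Firm A
  Lakeside at 53 (w=90) → Firm B
  Northgate at 55 (w=90) → Firm B
  Eastvale at 64 (w=7) → Firm B
  Southcross at 76 (w=3) → Firm B
  Oakwood at 80 (w=150) → Firm B
  Westmoor at 82 (w=40) → Firm B
  Midtown at 88 (w=150) → Firm B
Firm A captures 540; Firm B captures 530.

540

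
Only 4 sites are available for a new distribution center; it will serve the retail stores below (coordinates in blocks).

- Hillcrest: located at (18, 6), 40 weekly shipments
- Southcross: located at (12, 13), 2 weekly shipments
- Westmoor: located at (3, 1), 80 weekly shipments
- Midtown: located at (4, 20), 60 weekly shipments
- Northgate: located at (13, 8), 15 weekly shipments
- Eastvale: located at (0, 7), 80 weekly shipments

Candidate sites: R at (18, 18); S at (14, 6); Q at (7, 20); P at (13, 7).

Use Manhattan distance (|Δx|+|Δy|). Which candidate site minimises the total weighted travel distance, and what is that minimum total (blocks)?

P, total 3909 blocks

Total weighted distance at each candidate:
  R (18, 18): total = 6567
  S (14, 6): total = 4143
  Q (7, 20): total = 4914
  P (13, 7): total = 3909
Minimum is at P with total 3909 blocks.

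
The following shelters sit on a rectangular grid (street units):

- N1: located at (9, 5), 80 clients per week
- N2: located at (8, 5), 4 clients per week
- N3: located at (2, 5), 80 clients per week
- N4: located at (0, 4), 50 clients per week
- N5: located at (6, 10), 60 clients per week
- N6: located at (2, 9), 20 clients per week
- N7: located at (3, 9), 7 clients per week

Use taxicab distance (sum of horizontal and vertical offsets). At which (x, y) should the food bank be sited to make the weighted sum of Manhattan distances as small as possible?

Manhattan distance separates: Σwᵢ(|x−xᵢ|+|y−yᵢ|) = Σwᵢ|x−xᵢ| + Σwᵢ|y−yᵢ|, so x and y are optimised independently as 1-D weighted medians.
Total weight W = 301; half = 150.5.
x-coordinate, sorted with cumulative weight:
  x=0 (N4, w=50) cum 50
  x=2 (N3, w=80) cum 130
  x=2 (N6, w=20) cum 150
  x=3 (N7, w=7) cum 157  ← median
  x=6 (N5, w=60) cum 217
  x=8 (N2, w=4) cum 221
  x=9 (N1, w=80) cum 301
⇒ x* = 3
y-coordinate, sorted with cumulative weight:
  y=4 (N4, w=50) cum 50
  y=5 (N1, w=80) cum 130
  y=5 (N2, w=4) cum 134
  y=5 (N3, w=80) cum 214  ← median
  y=9 (N6, w=20) cum 234
  y=9 (N7, w=7) cum 241
  y=10 (N5, w=60) cum 301
⇒ y* = 5

(3, 5)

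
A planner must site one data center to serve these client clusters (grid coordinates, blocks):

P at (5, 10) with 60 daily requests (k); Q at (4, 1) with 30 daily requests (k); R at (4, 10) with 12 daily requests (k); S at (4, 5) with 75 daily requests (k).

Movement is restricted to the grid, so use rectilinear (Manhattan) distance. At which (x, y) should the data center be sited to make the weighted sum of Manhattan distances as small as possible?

Manhattan distance separates: Σwᵢ(|x−xᵢ|+|y−yᵢ|) = Σwᵢ|x−xᵢ| + Σwᵢ|y−yᵢ|, so x and y are optimised independently as 1-D weighted medians.
Total weight W = 177; half = 88.5.
x-coordinate, sorted with cumulative weight:
  x=4 (Q, w=30) cum 30
  x=4 (R, w=12) cum 42
  x=4 (S, w=75) cum 117  ← median
  x=5 (P, w=60) cum 177
⇒ x* = 4
y-coordinate, sorted with cumulative weight:
  y=1 (Q, w=30) cum 30
  y=5 (S, w=75) cum 105  ← median
  y=10 (P, w=60) cum 165
  y=10 (R, w=12) cum 177
⇒ y* = 5

(4, 5)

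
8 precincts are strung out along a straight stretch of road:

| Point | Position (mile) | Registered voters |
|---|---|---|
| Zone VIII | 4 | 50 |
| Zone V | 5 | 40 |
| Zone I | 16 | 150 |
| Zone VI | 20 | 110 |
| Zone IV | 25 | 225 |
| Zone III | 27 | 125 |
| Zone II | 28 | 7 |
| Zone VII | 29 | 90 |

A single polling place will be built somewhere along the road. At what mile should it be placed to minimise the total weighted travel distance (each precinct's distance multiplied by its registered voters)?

x = 25

For a sum of weighted absolute distances on a line, the optimum is the weighted median (not the mean). Total weight W = 797; half-weight = 398.5.
Sort by position and accumulate weight:
  mile 4 (Zone VIII, w=50) → cum 50
  mile 5 (Zone V, w=40) → cum 90
  mile 16 (Zone I, w=150) → cum 240
  mile 20 (Zone VI, w=110) → cum 350
  mile 25 (Zone IV, w=225) → cum 575  ≥ 398.5 → median here
  mile 27 (Zone III, w=125) → cum 700
  mile 28 (Zone II, w=7) → cum 707
  mile 29 (Zone VII, w=90) → cum 797
Optimal location: mile 25.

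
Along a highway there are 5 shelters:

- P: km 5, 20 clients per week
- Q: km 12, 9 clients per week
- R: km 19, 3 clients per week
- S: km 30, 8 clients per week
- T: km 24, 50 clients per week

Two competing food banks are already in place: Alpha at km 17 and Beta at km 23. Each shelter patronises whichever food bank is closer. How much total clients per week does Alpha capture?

The indifferent point is the midpoint (17+23)/2 = 20; shelters left of it (closer to Alpha at 17) go to Alpha, those right go to Beta.
  P at 5 (w=20) → Alpha
  Q at 12 (w=9) → Alpha
  R at 19 (w=3) → Alpha
  T at 24 (w=50) → Beta
  S at 30 (w=8) → Beta
Alpha captures 32; Beta captures 58.

32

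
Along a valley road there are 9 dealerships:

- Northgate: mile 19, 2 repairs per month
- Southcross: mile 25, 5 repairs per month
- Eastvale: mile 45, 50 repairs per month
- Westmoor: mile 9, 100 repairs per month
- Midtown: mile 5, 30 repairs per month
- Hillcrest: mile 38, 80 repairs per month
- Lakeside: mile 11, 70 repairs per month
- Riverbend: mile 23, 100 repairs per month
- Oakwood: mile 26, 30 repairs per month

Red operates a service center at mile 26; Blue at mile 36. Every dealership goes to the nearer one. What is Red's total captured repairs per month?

The indifferent point is the midpoint (26+36)/2 = 31; dealerships left of it (closer to Red at 26) go to Red, those right go to Blue.
  Midtown at 5 (w=30) → Red
  Westmoor at 9 (w=100) → Red
  Lakeside at 11 (w=70) → Red
  Northgate at 19 (w=2) → Red
  Riverbend at 23 (w=100) → Red
  Southcross at 25 (w=5) → Red
  Oakwood at 26 (w=30) → Red
  Hillcrest at 38 (w=80) → Blue
  Eastvale at 45 (w=50) → Blue
Red captures 337; Blue captures 130.

337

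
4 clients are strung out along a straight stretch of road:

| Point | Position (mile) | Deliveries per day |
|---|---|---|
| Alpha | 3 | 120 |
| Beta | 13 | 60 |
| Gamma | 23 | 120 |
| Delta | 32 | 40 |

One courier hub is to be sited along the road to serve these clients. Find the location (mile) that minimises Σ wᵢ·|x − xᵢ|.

For a sum of weighted absolute distances on a line, the optimum is the weighted median (not the mean). Total weight W = 340; half-weight = 170.
Sort by position and accumulate weight:
  mile 3 (Alpha, w=120) → cum 120
  mile 13 (Beta, w=60) → cum 180  ≥ 170 → median here
  mile 23 (Gamma, w=120) → cum 300
  mile 32 (Delta, w=40) → cum 340
Optimal location: mile 13.

x = 13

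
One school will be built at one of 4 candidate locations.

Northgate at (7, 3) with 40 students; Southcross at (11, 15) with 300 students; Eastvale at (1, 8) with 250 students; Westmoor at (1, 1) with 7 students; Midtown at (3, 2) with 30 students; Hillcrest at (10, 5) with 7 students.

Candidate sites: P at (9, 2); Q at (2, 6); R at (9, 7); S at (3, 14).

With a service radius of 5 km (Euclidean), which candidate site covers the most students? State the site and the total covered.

Coverage radius r = 5 km; a point is covered iff (Δx)²+(Δy)² ≤ 5² = 25.
  P (9, 2): covers {Northgate, Hillcrest} → 47
  Q (2, 6): covers {Eastvale, Midtown} → 280
  R (9, 7): covers {Northgate, Hillcrest} → 47
  S (3, 14): covers {none} → 0
Maximum coverage at Q: 280 students.

Q, covering 280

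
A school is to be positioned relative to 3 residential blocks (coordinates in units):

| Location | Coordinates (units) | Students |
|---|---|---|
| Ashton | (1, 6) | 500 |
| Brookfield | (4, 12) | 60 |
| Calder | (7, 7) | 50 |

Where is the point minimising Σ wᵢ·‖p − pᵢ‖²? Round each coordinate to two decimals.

The minimiser of Σwᵢ‖p−pᵢ‖² is the weighted centroid p* = (Σwᵢpᵢ)/(Σwᵢ).
Σwᵢ = 610.
Σwᵢxᵢ = 500·1 + 60·4 + 50·7 = 1090.
Σwᵢyᵢ = 500·6 + 60·12 + 50·7 = 4070.
x* = 1090/610 = 1.79, y* = 4070/610 = 6.67.

(1.79, 6.67)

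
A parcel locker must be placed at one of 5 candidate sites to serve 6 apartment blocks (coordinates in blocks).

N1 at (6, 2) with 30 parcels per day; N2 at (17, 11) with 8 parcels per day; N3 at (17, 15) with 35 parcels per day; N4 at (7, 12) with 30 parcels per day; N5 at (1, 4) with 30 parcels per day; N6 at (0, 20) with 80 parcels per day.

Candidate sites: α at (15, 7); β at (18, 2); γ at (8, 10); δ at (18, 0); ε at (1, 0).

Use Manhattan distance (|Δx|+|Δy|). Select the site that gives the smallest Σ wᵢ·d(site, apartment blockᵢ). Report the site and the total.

Total weighted distance at each candidate:
  α (15, 7): total = 3958
  β (18, 2): total = 5010
  γ (8, 10): total = 2790
  δ (18, 0): total = 5436
  ε (1, 0): total = 3851
Minimum is at γ with total 2790 blocks.

γ, total 2790 blocks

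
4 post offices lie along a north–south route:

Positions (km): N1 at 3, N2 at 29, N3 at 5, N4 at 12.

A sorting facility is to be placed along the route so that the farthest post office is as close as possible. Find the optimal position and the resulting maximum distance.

The 1-center on a line is the midpoint of the two extreme points: leftmost at 3, rightmost at 29.
Optimal location = (3 + 29)/2 = 16; maximum distance = (29 − 3)/2 = 13.

location 16, max distance 13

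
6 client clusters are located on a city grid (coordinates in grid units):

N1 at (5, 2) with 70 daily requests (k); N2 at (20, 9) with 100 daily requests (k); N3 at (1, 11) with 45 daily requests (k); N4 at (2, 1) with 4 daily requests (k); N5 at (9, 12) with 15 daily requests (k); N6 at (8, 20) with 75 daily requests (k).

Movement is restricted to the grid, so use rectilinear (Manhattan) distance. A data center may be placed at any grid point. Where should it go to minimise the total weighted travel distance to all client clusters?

(8, 9)

Manhattan distance separates: Σwᵢ(|x−xᵢ|+|y−yᵢ|) = Σwᵢ|x−xᵢ| + Σwᵢ|y−yᵢ|, so x and y are optimised independently as 1-D weighted medians.
Total weight W = 309; half = 154.5.
x-coordinate, sorted with cumulative weight:
  x=1 (N3, w=45) cum 45
  x=2 (N4, w=4) cum 49
  x=5 (N1, w=70) cum 119
  x=8 (N6, w=75) cum 194  ← median
  x=9 (N5, w=15) cum 209
  x=20 (N2, w=100) cum 309
⇒ x* = 8
y-coordinate, sorted with cumulative weight:
  y=1 (N4, w=4) cum 4
  y=2 (N1, w=70) cum 74
  y=9 (N2, w=100) cum 174  ← median
  y=11 (N3, w=45) cum 219
  y=12 (N5, w=15) cum 234
  y=20 (N6, w=75) cum 309
⇒ y* = 9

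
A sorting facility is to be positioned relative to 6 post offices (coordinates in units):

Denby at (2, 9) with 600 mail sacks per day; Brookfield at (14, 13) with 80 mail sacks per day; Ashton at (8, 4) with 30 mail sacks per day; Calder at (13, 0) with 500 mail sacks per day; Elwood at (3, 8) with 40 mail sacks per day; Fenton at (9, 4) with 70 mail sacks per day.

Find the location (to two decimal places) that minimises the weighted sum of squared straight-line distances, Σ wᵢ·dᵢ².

The minimiser of Σwᵢ‖p−pᵢ‖² is the weighted centroid p* = (Σwᵢpᵢ)/(Σwᵢ).
Σwᵢ = 1320.
Σwᵢxᵢ = 600·2 + 80·14 + 30·8 + 500·13 + 40·3 + 70·9 = 9810.
Σwᵢyᵢ = 600·9 + 80·13 + 30·4 + 500·0 + 40·8 + 70·4 = 7160.
x* = 9810/1320 = 7.43, y* = 7160/1320 = 5.42.

(7.43, 5.42)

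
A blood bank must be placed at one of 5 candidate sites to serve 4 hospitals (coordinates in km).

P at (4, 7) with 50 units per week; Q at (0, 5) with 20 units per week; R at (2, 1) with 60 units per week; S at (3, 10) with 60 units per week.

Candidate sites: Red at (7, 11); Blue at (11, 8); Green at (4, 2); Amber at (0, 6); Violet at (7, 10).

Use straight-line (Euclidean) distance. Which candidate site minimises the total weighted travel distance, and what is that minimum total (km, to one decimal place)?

Amber, total 849.3 km

Total weighted distance at each candidate:
  Red (7, 11): total = 1352.6
  Blue (11, 8): total = 1760.5
  Green (4, 2): total = 967.9
  Amber (0, 6): total = 849.3
  Violet (7, 10): total = 1241.9
Minimum is at Amber with total 849.3 km.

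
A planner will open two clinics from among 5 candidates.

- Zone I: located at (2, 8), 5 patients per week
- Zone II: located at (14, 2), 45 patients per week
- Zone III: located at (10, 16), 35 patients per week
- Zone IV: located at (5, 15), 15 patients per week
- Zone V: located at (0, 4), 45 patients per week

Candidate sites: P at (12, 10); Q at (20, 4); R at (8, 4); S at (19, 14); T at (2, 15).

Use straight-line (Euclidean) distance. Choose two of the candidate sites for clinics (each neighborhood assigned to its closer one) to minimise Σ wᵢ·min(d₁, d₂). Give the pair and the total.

{R, T}, total 1006.8

Evaluate every pair (each demand assigned to the nearer of the two):
  {R, T}: total = 1006.8
  {P, R}: total = 1031.1
  {Q, T}: total = 1149.9
  {R, S}: total = 1174.4
  {P, T}: total = 1175.6
  {Q, R}: total = 1277.5
  {P, Q}: total = 1289.7
  {P, S}: total = 1376.2
  {S, T}: total = 1450.3
  {Q, S}: total = 1808.0
Best pair: {R, T} with total 1006.8.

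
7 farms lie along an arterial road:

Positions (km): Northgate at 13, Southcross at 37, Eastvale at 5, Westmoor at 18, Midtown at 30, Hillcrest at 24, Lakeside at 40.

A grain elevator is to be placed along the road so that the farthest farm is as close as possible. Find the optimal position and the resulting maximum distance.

location 22.5, max distance 17.5

The 1-center on a line is the midpoint of the two extreme points: leftmost at 5, rightmost at 40.
Optimal location = (5 + 40)/2 = 22.5; maximum distance = (40 − 5)/2 = 17.5.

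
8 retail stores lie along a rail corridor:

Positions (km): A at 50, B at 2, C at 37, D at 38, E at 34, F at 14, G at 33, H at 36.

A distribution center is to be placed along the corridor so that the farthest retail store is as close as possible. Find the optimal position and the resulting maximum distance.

location 26, max distance 24

The 1-center on a line is the midpoint of the two extreme points: leftmost at 2, rightmost at 50.
Optimal location = (2 + 50)/2 = 26; maximum distance = (50 − 2)/2 = 24.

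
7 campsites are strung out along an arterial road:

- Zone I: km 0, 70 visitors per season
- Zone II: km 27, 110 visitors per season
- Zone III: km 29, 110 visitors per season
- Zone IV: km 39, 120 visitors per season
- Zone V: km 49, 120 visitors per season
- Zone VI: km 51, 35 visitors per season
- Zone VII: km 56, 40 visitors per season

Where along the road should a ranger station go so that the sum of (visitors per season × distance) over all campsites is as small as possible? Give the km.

x = 39

For a sum of weighted absolute distances on a line, the optimum is the weighted median (not the mean). Total weight W = 605; half-weight = 302.5.
Sort by position and accumulate weight:
  km 0 (Zone I, w=70) → cum 70
  km 27 (Zone II, w=110) → cum 180
  km 29 (Zone III, w=110) → cum 290
  km 39 (Zone IV, w=120) → cum 410  ≥ 302.5 → median here
  km 49 (Zone V, w=120) → cum 530
  km 51 (Zone VI, w=35) → cum 565
  km 56 (Zone VII, w=40) → cum 605
Optimal location: km 39.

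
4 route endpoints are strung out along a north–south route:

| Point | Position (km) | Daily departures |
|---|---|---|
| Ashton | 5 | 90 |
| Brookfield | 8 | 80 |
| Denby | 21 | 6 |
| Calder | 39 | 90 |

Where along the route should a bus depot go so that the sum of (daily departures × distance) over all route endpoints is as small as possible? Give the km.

x = 8

For a sum of weighted absolute distances on a line, the optimum is the weighted median (not the mean). Total weight W = 266; half-weight = 133.
Sort by position and accumulate weight:
  km 5 (Ashton, w=90) → cum 90
  km 8 (Brookfield, w=80) → cum 170  ≥ 133 → median here
  km 21 (Denby, w=6) → cum 176
  km 39 (Calder, w=90) → cum 266
Optimal location: km 8.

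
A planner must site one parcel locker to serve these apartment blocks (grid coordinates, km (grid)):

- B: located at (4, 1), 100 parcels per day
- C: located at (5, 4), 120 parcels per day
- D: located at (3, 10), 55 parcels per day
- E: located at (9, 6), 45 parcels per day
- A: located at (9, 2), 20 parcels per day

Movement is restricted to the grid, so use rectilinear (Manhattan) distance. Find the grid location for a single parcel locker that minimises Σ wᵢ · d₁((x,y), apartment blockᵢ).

Manhattan distance separates: Σwᵢ(|x−xᵢ|+|y−yᵢ|) = Σwᵢ|x−xᵢ| + Σwᵢ|y−yᵢ|, so x and y are optimised independently as 1-D weighted medians.
Total weight W = 340; half = 170.
x-coordinate, sorted with cumulative weight:
  x=3 (D, w=55) cum 55
  x=4 (B, w=100) cum 155
  x=5 (C, w=120) cum 275  ← median
  x=9 (E, w=45) cum 320
  x=9 (A, w=20) cum 340
⇒ x* = 5
y-coordinate, sorted with cumulative weight:
  y=1 (B, w=100) cum 100
  y=2 (A, w=20) cum 120
  y=4 (C, w=120) cum 240  ← median
  y=6 (E, w=45) cum 285
  y=10 (D, w=55) cum 340
⇒ y* = 4

(5, 4)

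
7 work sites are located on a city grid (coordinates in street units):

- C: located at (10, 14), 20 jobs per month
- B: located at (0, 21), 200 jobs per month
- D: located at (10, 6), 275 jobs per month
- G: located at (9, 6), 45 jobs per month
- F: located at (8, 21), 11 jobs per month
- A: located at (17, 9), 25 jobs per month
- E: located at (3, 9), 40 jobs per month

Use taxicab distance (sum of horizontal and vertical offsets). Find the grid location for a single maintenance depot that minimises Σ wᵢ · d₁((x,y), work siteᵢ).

(10, 6)

Manhattan distance separates: Σwᵢ(|x−xᵢ|+|y−yᵢ|) = Σwᵢ|x−xᵢ| + Σwᵢ|y−yᵢ|, so x and y are optimised independently as 1-D weighted medians.
Total weight W = 616; half = 308.
x-coordinate, sorted with cumulative weight:
  x=0 (B, w=200) cum 200
  x=3 (E, w=40) cum 240
  x=8 (F, w=11) cum 251
  x=9 (G, w=45) cum 296
  x=10 (C, w=20) cum 316  ← median
  x=10 (D, w=275) cum 591
  x=17 (A, w=25) cum 616
⇒ x* = 10
y-coordinate, sorted with cumulative weight:
  y=6 (D, w=275) cum 275
  y=6 (G, w=45) cum 320  ← median
  y=9 (A, w=25) cum 345
  y=9 (E, w=40) cum 385
  y=14 (C, w=20) cum 405
  y=21 (B, w=200) cum 605
  y=21 (F, w=11) cum 616
⇒ y* = 6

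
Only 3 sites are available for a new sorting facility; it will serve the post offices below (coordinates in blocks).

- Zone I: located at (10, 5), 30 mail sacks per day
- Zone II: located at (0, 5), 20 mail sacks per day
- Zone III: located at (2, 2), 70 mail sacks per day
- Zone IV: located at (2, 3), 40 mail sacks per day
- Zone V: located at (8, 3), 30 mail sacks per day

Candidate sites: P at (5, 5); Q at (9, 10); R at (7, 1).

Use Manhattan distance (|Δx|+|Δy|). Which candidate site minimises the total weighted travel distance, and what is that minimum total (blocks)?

Total weighted distance at each candidate:
  P (5, 5): total = 1020
  Q (9, 10): total = 2310
  R (7, 1): total = 1220
Minimum is at P with total 1020 blocks.

P, total 1020 blocks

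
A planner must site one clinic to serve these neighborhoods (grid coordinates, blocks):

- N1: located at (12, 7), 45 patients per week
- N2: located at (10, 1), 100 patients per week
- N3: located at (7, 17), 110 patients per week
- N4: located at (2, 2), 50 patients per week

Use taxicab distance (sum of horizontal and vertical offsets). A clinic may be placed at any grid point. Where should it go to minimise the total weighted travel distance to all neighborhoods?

(7, 7)

Manhattan distance separates: Σwᵢ(|x−xᵢ|+|y−yᵢ|) = Σwᵢ|x−xᵢ| + Σwᵢ|y−yᵢ|, so x and y are optimised independently as 1-D weighted medians.
Total weight W = 305; half = 152.5.
x-coordinate, sorted with cumulative weight:
  x=2 (N4, w=50) cum 50
  x=7 (N3, w=110) cum 160  ← median
  x=10 (N2, w=100) cum 260
  x=12 (N1, w=45) cum 305
⇒ x* = 7
y-coordinate, sorted with cumulative weight:
  y=1 (N2, w=100) cum 100
  y=2 (N4, w=50) cum 150
  y=7 (N1, w=45) cum 195  ← median
  y=17 (N3, w=110) cum 305
⇒ y* = 7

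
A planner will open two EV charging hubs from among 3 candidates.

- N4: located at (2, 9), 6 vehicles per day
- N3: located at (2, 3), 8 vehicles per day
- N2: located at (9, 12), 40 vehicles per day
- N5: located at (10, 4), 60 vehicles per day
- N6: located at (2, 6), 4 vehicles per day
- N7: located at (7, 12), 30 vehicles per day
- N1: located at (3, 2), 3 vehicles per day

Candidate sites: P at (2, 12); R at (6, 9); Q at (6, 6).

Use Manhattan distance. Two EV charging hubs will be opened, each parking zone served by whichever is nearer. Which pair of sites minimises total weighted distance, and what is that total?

{R, Q}, total 837

Evaluate every pair (each demand assigned to the nearer of the two):
  {R, Q}: total = 837
  {P, Q}: total = 901
  {P, R}: total = 1044
Best pair: {R, Q} with total 837.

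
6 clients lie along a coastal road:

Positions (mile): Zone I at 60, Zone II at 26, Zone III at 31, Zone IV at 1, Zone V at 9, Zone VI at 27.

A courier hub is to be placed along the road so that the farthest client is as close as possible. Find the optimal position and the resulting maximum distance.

The 1-center on a line is the midpoint of the two extreme points: leftmost at 1, rightmost at 60.
Optimal location = (1 + 60)/2 = 30.5; maximum distance = (60 − 1)/2 = 29.5.

location 30.5, max distance 29.5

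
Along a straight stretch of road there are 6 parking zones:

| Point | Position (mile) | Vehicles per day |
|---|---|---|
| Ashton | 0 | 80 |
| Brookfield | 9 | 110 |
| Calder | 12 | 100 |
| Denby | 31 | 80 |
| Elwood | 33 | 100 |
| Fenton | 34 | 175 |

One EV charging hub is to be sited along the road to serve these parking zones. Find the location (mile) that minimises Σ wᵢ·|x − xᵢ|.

x = 31

For a sum of weighted absolute distances on a line, the optimum is the weighted median (not the mean). Total weight W = 645; half-weight = 322.5.
Sort by position and accumulate weight:
  mile 0 (Ashton, w=80) → cum 80
  mile 9 (Brookfield, w=110) → cum 190
  mile 12 (Calder, w=100) → cum 290
  mile 31 (Denby, w=80) → cum 370  ≥ 322.5 → median here
  mile 33 (Elwood, w=100) → cum 470
  mile 34 (Fenton, w=175) → cum 645
Optimal location: mile 31.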